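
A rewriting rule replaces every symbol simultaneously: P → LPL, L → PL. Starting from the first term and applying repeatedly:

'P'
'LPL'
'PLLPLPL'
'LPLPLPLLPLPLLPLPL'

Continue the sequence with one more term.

Applying the rule to each of the 17 symbols of LPLPLPLLPLPLLPLPL gives the pieces PL LPL PL LPL PL LPL PL PL LPL PL LPL PL PL LPL PL LPL PL, which concatenate to the answer.

PLLPLPLLPLPLLPLPLPLLPLPLLPLPLPLLPLPLLPLPL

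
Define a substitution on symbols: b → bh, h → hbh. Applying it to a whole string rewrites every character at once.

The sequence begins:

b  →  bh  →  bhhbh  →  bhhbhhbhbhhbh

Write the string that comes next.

bhhbhhbhbhhbhhbhbhhbhbhhbhhbhbhhbh

Replace each of the 13 characters of bhhbhhbhbhhbh in place — bh hbh hbh bh hbh hbh bh hbh bh hbh hbh bh hbh — and concatenate.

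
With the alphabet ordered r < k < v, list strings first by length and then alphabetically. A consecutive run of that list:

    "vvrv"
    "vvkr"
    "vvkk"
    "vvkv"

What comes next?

Find the rightmost character of vvkv below v, bump it to the next letter, and reset everything to its right to r.

vvvr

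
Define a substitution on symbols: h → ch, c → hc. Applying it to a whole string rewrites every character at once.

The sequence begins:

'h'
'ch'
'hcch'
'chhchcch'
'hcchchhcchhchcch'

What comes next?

Rewriting the 16 symbols of hcchchhcchhchcch one by one yields ch hc hc ch hc ch ch hc hc ch ch hc ch hc hc ch; concatenated:

chhchcchhcchchhchcchchhcchhchcch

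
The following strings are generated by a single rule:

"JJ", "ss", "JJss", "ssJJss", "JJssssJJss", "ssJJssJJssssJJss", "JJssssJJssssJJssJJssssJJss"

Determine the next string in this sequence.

ssJJssJJssssJJssJJssssJJssssJJssJJssssJJss

From term 3 onward, concatenate the second-to-last term with the last: JJ·ss = JJss, ss·JJss = ssJJss, …
So term 8 is ssJJssJJssssJJss·JJssssJJssssJJssJJssssJJss.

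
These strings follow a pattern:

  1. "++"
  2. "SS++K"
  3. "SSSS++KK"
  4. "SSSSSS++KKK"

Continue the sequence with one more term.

s(k+1) = SS·s(k)·K, so each term gains SS as a prefix and K as a suffix.
Applying this once more to SSSSSS++KKK:

SSSSSSSS++KKKK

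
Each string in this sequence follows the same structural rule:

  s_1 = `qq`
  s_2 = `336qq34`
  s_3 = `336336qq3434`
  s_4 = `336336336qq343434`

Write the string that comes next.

336336336336qq34343434

Every step adds 336 to the front and 34 to the end of the previous string.
One more step from 336336336qq343434 gives the answer.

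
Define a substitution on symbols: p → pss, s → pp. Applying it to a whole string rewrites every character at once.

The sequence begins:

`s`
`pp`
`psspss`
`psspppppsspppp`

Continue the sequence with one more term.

psspppppsspsspsspsspsspppppsspsspsspss

Applying the rule to each of the 14 symbols of psspppppsspppp gives the pieces pss pp pp pss pss pss pss pss pp pp pss pss pss pss, which concatenate to the answer.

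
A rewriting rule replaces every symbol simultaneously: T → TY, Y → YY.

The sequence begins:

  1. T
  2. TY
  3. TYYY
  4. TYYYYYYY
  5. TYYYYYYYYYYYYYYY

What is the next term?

Applying the rule to each of the 16 symbols of TYYYYYYYYYYYYYYY gives the pieces TY YY YY YY YY YY YY YY YY YY YY YY YY YY YY YY, which concatenate to the answer.

TYYYYYYYYYYYYYYYYYYYYYYYYYYYYYYY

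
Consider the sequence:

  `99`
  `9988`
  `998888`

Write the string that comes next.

Each term is the previous one with 88 appended.
Applying this once more to 998888:

99888888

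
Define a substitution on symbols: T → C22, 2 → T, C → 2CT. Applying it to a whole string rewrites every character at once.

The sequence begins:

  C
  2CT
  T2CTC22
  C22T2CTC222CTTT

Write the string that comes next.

2CTTTC22T2CTC222CTTTT2CTC22C22C22

Applying the rule to each of the 15 symbols of C22T2CTC222CTTT gives the pieces 2CT T T C22 T 2CT C22 2CT T T T 2CT C22 C22 C22, which concatenate to the answer.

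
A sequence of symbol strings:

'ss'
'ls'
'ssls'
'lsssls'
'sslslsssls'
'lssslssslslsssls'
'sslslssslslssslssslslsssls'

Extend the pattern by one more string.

From term 3 onward, concatenate the second-to-last term with the last: ss·ls = ssls, ls·ssls = lsssls, …
Continuing: lssslssslslsssls · sslslssslslssslssslslsssls gives term 8.

lssslssslslssslssslslssslslssslssslslsssls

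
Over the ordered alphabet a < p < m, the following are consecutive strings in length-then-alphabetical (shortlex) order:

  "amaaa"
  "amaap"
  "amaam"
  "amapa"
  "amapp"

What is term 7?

Advancing 2 positions from amapp through amapp → amapm reaches term 7.

amama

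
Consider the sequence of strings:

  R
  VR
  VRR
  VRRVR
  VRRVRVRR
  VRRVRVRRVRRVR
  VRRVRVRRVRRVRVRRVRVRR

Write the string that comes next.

VRRVRVRRVRRVRVRRVRVRRVRRVRVRRVRRVR

From term 3 onward, concatenate the last term with the second-to-last: VR·R = VRR, VRR·VR = VRRVR, …
Continuing: VRRVRVRRVRRVRVRRVRVRR · VRRVRVRRVRRVR gives term 8.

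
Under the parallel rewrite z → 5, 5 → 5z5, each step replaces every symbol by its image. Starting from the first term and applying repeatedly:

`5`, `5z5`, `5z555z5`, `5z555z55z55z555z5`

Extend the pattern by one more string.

5z555z55z55z555z55z555z55z555z55z55z555z5

Applying the rule to each of the 17 symbols of 5z555z55z55z555z5 gives the pieces 5z5 5 5z5 5z5 5z5 5 5z5 5z5 5 5z5 5z5 5 5z5 5z5 5z5 5 5z5, which concatenate to the answer.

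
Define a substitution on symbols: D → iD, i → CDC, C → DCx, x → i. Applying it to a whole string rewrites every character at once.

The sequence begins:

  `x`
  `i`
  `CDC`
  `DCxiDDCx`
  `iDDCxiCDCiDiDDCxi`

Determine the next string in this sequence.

Rewriting the 17 symbols of iDDCxiCDCiDiDDCxi one by one yields CDC iD iD DCx i CDC DCx iD DCx CDC iD CDC iD iD DCx i CDC; concatenated:

CDCiDiDDCxiCDCDCxiDDCxCDCiDCDCiDiDDCxiCDC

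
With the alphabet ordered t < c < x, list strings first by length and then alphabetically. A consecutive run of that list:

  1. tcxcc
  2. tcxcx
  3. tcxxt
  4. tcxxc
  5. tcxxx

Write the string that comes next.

txttt

The successor of tcxxx increments the rightmost position that isn't already x and resets every position after it to t.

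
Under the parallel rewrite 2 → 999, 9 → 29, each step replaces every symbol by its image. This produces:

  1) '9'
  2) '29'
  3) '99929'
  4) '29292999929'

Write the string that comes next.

99929999299992929292999929

Apply φ to 29292999929 symbol by symbol: 2→999, 9→29, 2→999, 9→29, 2→999, 9→29, 9→29, 9→29, 9→29, 2→999, 9→29; joined: 999 29 999 29 999 29 29 29 29 999 29.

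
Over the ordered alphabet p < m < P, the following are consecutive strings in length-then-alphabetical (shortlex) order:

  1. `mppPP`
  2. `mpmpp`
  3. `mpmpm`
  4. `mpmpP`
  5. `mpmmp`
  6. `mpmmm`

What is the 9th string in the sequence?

Stepping forward 3 times from mpmmm: mpmmm → mpmmP → mpmPp, then the target.

mpmPm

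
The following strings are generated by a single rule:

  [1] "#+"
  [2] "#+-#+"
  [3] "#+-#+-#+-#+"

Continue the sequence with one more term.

Each string is two copies of the previous one joined by '-'.
Doubling #+-#+-#+-#+ with '-' between the halves:

#+-#+-#+-#+-#+-#+-#+-#+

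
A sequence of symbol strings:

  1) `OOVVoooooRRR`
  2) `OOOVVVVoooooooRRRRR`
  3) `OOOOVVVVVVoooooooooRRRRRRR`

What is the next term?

OOOOOVVVVVVVVoooooooooooRRRRRRRRR

Each string has the form O^{n+1} V^{2n} o^{2n+3} R^{2n+1} (n = 1, 2, …).
At n = 4 the blocks have lengths 5, 8, 11, 9.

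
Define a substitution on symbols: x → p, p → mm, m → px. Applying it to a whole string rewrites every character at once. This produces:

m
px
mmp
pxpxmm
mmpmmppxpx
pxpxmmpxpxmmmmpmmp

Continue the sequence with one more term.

Applying the rule to each of the 18 symbols of pxpxmmpxpxmmmmpmmp gives the pieces mm p mm p px px mm p mm p px px px px mm px px mm, which concatenate to the answer.

mmpmmppxpxmmpmmppxpxpxpxmmpxpxmm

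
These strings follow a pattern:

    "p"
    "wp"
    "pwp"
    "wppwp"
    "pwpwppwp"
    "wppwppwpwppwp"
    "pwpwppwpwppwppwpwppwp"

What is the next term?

wppwppwpwppwppwpwppwpwppwppwpwppwp

Each term (from the third on) is the two preceding terms concatenated in order: term 3 = p·wp = pwp.
The next term joins wppwppwpwppwp and pwpwppwpwppwppwpwppwp.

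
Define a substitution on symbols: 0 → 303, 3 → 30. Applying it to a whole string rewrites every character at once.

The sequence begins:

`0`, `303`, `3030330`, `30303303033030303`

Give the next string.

30303303033030303303033030303303033030330

φ(30303303033030303) expands symbol-by-symbol to 30 303 30 303 30 30 303 30 303 30 30 303 30 303 30 303 30; joining the 17 pieces gives the next term.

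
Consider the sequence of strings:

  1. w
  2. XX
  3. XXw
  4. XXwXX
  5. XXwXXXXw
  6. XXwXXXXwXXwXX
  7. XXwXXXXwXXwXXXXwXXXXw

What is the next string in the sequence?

XXwXXXXwXXwXXXXwXXXXwXXwXXXXwXXwXX

From term 3 onward, concatenate the last term with the second-to-last: XX·w = XXw, XXw·XX = XXwXX, …
The next term joins XXwXXXXwXXwXXXXwXXXXw and XXwXXXXwXXwXX.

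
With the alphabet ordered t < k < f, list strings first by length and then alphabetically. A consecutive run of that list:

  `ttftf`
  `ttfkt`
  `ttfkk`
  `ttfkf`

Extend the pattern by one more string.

ttfft

Treat ttfkf as a base-3 numeral over the given alphabet and add one, carrying through any trailing f's.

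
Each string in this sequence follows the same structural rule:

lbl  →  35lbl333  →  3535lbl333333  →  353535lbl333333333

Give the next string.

s(k+1) = 35·s(k)·333, so each term gains 35 as a prefix and 333 as a suffix.
So the next term is 35·353535lbl333333333·333.

35353535lbl333333333333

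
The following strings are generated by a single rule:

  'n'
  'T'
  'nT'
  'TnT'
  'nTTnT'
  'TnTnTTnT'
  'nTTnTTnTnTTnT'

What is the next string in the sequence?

TnTnTTnTnTTnTTnTnTTnT

Each term (from the third on) is the two preceding terms concatenated in order: term 3 = n·T = nT.
Continuing: TnTnTTnT · nTTnTTnTnTTnT gives term 8.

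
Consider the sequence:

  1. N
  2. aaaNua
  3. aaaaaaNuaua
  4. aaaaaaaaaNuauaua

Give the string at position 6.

Each term wraps the previous one in aaa on the left and ua on the right.
From aaaaaaaaaNuauaua, 2 further steps: aaaaaaaaaNuauaua → aaaaaaaaaaaaNuauauaua → (answer).

aaaaaaaaaaaaaaaNuauauauaua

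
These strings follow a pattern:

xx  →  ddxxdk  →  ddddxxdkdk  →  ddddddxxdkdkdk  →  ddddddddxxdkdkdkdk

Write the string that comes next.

s(k+1) = dd·s(k)·dk, so each term gains dd as a prefix and dk as a suffix.
Applying this once more to ddddddddxxdkdkdkdk:

ddddddddddxxdkdkdkdkdk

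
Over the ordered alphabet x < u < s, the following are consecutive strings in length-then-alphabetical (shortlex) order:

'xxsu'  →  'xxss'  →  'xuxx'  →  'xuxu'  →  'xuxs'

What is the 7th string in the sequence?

xuuu

Advancing 2 positions from xuxs through xuxs → xuux reaches term 7.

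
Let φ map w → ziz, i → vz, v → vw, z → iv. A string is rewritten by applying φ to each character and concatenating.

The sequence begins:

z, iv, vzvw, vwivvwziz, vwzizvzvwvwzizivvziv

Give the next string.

Replace each of the 20 characters of vwzizvzvwvwzizivvziv in place — vw ziz iv vz iv vw iv vw ziz vw ziz iv vz iv vz vw vw iv vz vw — and concatenate.

vwzizivvzivvwivvwzizvwzizivvzivvzvwvwivvzvw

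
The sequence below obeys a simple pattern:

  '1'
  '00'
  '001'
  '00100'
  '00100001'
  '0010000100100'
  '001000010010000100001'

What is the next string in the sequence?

0010000100100001000010010000100100

This is a Fibonacci-style word recurrence s(k) = s(k−1)·s(k−2): e.g. 00·1 = 001.
The next term joins 001000010010000100001 and 0010000100100.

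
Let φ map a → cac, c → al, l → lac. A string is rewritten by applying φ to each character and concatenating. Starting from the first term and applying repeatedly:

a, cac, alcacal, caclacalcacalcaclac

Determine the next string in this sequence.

Rewriting the 19 symbols of caclacalcacalcaclac one by one yields al cac al lac cac al cac lac al cac al cac lac al cac al lac cac al; concatenated:

alcacallaccacalcaclacalcacalcaclacalcacallaccacal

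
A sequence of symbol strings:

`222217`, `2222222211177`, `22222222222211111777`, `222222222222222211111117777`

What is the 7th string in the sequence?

222222222222222222222222222211111111111117777777

The n-th term is 4n 2's then 2n-1 1's then n 7's (n = 1, 2, …).
For term 7, n = 7, so the run lengths are 28, 13, 7.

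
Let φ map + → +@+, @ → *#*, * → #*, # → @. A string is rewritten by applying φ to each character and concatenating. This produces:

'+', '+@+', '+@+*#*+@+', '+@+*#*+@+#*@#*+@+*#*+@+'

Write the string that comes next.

Replace each of the 23 characters of +@+*#*+@+#*@#*+@+*#*+@+ in place — +@+ *#* +@+ #* @ #* +@+ *#* +@+ @ #* *#* @ #* +@+ *#* +@+ #* @ #* +@+ *#* +@+ — and concatenate.

+@+*#*+@+#*@#*+@+*#*+@+@#**#*@#*+@+*#*+@+#*@#*+@+*#*+@+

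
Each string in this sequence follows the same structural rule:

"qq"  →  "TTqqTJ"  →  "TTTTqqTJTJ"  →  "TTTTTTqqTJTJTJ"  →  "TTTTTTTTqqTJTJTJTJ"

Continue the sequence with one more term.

TTTTTTTTTTqqTJTJTJTJTJ

Each term wraps the previous one in TT on the left and TJ on the right.
So the next term is TT·TTTTTTTTqqTJTJTJTJ·TJ.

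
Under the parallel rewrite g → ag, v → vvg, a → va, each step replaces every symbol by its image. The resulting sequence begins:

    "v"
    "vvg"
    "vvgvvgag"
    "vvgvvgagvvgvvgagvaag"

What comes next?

φ(vvgvvgagvvgvvgagvaag) expands symbol-by-symbol to vvg vvg ag vvg vvg ag va ag vvg vvg ag vvg vvg ag va ag vvg va va ag; joining the 20 pieces gives the next term.

vvgvvgagvvgvvgagvaagvvgvvgagvvgvvgagvaagvvgvavaag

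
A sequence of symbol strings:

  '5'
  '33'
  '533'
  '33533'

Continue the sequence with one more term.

Each term (from the third on) is the two preceding terms concatenated in order: term 3 = 5·33 = 533.
The next term joins 533 and 33533.

53333533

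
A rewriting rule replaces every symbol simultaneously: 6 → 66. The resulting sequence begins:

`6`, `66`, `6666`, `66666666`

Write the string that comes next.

6666666666666666

Apply φ to 66666666 symbol by symbol: 6→66, 6→66, 6→66, 6→66, 6→66, 6→66, 6→66, 6→66; joined: 66 66 66 66 66 66 66 66.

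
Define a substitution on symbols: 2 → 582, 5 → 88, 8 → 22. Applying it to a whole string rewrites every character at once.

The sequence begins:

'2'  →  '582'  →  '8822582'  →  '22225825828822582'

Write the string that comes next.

Rewriting the 17 symbols of 22225825828822582 one by one yields 582 582 582 582 88 22 582 88 22 582 22 22 582 582 88 22 582; concatenated:

5825825825828822582882258222225825828822582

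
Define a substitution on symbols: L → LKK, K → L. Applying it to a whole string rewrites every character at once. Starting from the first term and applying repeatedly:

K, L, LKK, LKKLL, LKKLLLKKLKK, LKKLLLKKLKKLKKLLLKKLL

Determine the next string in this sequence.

Replace each of the 21 characters of LKKLLLKKLKKLKKLLLKKLL in place — LKK L L LKK LKK LKK L L LKK L L LKK L L LKK LKK LKK L L LKK LKK — and concatenate.

LKKLLLKKLKKLKKLLLKKLLLKKLLLKKLKKLKKLLLKKLKK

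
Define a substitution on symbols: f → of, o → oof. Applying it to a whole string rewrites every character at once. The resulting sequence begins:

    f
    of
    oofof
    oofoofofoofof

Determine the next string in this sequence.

Applying the rule to each of the 13 symbols of oofoofofoofof gives the pieces oof oof of oof oof of oof of oof oof of oof of, which concatenate to the answer.

oofoofofoofoofofoofofoofoofofoofof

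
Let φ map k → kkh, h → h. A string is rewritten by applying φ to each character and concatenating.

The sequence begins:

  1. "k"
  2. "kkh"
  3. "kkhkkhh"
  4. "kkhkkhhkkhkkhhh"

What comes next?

Rewriting the 15 symbols of kkhkkhhkkhkkhhh one by one yields kkh kkh h kkh kkh h h kkh kkh h kkh kkh h h h; concatenated:

kkhkkhhkkhkkhhhkkhkkhhkkhkkhhhh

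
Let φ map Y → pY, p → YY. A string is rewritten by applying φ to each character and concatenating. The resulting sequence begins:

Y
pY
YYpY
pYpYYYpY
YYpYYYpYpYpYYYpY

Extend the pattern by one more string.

pYpYYYpYpYpYYYpYYYpYYYpYpYpYYYpY

Replace each of the 16 characters of YYpYYYpYpYpYYYpY in place — pY pY YY pY pY pY YY pY YY pY YY pY pY pY YY pY — and concatenate.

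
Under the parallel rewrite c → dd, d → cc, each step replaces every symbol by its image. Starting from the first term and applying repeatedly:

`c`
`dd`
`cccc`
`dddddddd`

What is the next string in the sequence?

Apply φ to dddddddd symbol by symbol: d→cc, d→cc, d→cc, d→cc, d→cc, d→cc, d→cc, d→cc; joined: cc cc cc cc cc cc cc cc.

cccccccccccccccc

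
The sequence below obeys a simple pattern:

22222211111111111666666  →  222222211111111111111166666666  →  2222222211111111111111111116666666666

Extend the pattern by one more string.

22222222211111111111111111111111666666666666

Each string has the form 2^{n+3} 1^{4n-1} 6^{2n}, where the shown terms are n = 3, 4, 5.
For the next term, n = 6, so the run lengths are 9, 23, 12.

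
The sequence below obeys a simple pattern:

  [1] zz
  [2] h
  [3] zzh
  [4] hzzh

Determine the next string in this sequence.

zzhhzzh

Each term (from the third on) is the two preceding terms concatenated in order: term 3 = zz·h = zzh.
The next term joins zzh and hzzh.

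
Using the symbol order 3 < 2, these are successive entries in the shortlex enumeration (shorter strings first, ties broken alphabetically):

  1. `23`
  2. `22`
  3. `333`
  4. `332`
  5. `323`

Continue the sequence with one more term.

Find the rightmost character of 323 below 2, bump it to the next letter, and reset everything to its right to 3.

322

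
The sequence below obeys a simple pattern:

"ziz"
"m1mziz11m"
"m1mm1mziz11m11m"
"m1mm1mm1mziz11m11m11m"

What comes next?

m1mm1mm1mm1mziz11m11m11m11m

s(k+1) = m1m·s(k)·11m, so each term gains m1m as a prefix and 11m as a suffix.
So the next term is m1m·m1mm1mm1mziz11m11m11m·11m.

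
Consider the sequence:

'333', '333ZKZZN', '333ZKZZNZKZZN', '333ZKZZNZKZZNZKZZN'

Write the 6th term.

Every step adds ZKZZN to the end: s(k+1) = s(k)·ZKZZN.
From 333ZKZZNZKZZNZKZZN, 2 further steps: 333ZKZZNZKZZNZKZZN → 333ZKZZNZKZZNZKZZNZKZZN → (answer).

333ZKZZNZKZZNZKZZNZKZZNZKZZN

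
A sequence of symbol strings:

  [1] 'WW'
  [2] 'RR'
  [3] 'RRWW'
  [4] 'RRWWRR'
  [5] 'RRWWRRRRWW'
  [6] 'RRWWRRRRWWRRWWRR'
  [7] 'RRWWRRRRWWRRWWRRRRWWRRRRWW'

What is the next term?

RRWWRRRRWWRRWWRRRRWWRRRRWWRRWWRRRRWWRRWWRR

Each term (from the third on) is the previous term followed by the one before it: term 3 = RR·WW = RRWW.
So term 8 is RRWWRRRRWWRRWWRRRRWWRRRRWW·RRWWRRRRWWRRWWRR.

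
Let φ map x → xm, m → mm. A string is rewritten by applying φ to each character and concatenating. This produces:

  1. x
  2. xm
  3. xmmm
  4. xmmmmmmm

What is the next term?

Apply φ to xmmmmmmm symbol by symbol: x→xm, m→mm, m→mm, m→mm, m→mm, m→mm, m→mm, m→mm; joined: xm mm mm mm mm mm mm mm.

xmmmmmmmmmmmmmmm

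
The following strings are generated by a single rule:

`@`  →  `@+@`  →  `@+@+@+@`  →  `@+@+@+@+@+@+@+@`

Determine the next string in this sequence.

Each string is two copies of the previous one joined by '+'.
Doubling @+@+@+@+@+@+@+@ with '+' between the halves:

@+@+@+@+@+@+@+@+@+@+@+@+@+@+@+@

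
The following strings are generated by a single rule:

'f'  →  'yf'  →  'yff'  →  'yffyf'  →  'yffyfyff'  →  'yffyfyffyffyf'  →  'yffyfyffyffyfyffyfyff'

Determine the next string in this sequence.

yffyfyffyffyfyffyfyffyffyfyffyffyf

Each term (from the third on) is the previous term followed by the one before it: term 3 = yf·f = yff.
Continuing: yffyfyffyffyfyffyfyff · yffyfyffyffyf gives term 8.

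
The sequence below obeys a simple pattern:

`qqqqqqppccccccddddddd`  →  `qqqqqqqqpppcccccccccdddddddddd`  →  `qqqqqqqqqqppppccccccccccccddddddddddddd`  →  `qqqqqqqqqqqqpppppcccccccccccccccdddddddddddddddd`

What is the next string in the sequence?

Each string has the form q^{2n+2} p^{n} c^{3n} d^{3n+1}, where the shown terms are n = 2, 3, 4, 5.
Setting n = 6 gives 14, 6, 18, 19 characters in each block.

qqqqqqqqqqqqqqppppppccccccccccccccccccddddddddddddddddddd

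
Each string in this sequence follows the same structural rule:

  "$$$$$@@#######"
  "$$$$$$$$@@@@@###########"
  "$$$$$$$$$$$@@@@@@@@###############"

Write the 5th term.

Term n consists of 3n+2 $'s, followed by 3n-1 @'s, followed by 4n+3 #'s (n = 1, 2, …).
Setting n = 5 gives 17, 14, 23 characters in each block.

$$$$$$$$$$$$$$$$$@@@@@@@@@@@@@@#######################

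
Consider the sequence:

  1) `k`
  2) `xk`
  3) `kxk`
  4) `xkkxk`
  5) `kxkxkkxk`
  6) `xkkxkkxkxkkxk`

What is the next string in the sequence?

This is a Fibonacci-style word recurrence s(k) = s(k−2)·s(k−1): e.g. k·xk = kxk.
So term 7 is kxkxkkxk·xkkxkkxkxkkxk.

kxkxkkxkxkkxkkxkxkkxk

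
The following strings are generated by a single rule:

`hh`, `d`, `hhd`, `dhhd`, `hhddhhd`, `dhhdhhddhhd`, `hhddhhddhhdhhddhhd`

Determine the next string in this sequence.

This is a Fibonacci-style word recurrence s(k) = s(k−2)·s(k−1): e.g. hh·d = hhd.
The next term joins dhhdhhddhhd and hhddhhddhhdhhddhhd.

dhhdhhddhhdhhddhhddhhdhhddhhd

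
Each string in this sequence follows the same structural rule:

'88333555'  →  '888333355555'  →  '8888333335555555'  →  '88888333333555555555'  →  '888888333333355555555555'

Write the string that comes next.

Each string has the form 8^{n+1} 3^{n+2} 5^{2n+1} (n = 1, 2, …).
For the next term, n = 6, so the run lengths are 7, 8, 13.

8888888333333335555555555555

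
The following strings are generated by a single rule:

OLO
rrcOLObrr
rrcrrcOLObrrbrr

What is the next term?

rrcrrcrrcOLObrrbrrbrr

Every step adds rrc to the front and brr to the end of the previous string.
One more step from rrcrrcOLObrrbrr gives the answer.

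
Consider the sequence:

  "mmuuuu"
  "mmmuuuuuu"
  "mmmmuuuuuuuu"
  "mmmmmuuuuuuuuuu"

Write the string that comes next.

mmmmmmuuuuuuuuuuuu

Each string has the form m^{n} u^{2n}, where the shown terms are n = 2, 3, 4, 5.
At n = 6 the blocks have lengths 6, 12.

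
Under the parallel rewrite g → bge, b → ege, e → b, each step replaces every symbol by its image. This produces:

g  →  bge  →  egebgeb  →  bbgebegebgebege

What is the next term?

egeegebgebegebbgebegebgebegebbgeb

Applying the rule to each of the 15 symbols of bbgebegebgebege gives the pieces ege ege bge b ege b bge b ege bge b ege b bge b, which concatenate to the answer.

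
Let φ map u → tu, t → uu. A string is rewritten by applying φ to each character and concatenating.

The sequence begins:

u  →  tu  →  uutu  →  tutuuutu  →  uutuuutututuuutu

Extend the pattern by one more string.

tutuuutututuuutuuutuuutututuuutu

Applying the rule to each of the 16 symbols of uutuuutututuuutu gives the pieces tu tu uu tu tu tu uu tu uu tu uu tu tu tu uu tu, which concatenate to the answer.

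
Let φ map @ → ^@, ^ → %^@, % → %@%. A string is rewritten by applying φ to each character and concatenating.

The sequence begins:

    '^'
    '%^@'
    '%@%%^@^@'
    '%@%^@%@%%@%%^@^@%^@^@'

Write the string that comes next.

Rewriting the 21 symbols of %@%^@%@%%@%%^@^@%^@^@ one by one yields %@% ^@ %@% %^@ ^@ %@% ^@ %@% %@% ^@ %@% %@% %^@ ^@ %^@ ^@ %@% %^@ ^@ %^@ ^@; concatenated:

%@%^@%@%%^@^@%@%^@%@%%@%^@%@%%@%%^@^@%^@^@%@%%^@^@%^@^@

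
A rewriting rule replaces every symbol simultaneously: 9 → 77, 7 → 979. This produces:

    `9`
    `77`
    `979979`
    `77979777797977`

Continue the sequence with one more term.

97997977979779799799799797797977979979

φ(77979777797977) expands symbol-by-symbol to 979 979 77 979 77 979 979 979 979 77 979 77 979 979; joining the 14 pieces gives the next term.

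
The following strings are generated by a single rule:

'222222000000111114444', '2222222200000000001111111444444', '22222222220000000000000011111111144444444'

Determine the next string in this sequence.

222222222222000000000000000000111111111114444444444

The n-th term is 2n+2 2's then 4n-2 0's then 2n+1 1's then 2n 4's, where the shown terms are n = 2, 3, 4.
Setting n = 5 gives 12, 18, 11, 10 characters in each block.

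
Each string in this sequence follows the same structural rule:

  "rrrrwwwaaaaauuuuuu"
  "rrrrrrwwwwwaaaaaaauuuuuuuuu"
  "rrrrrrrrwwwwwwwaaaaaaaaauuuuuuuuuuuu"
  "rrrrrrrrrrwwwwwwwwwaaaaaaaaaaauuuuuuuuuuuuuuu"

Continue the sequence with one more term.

Each string has the form r^{2n} w^{2n-1} a^{2n+1} u^{3n}, where the shown terms are n = 2, 3, 4, 5.
At n = 6 the blocks have lengths 12, 11, 13, 18.

rrrrrrrrrrrrwwwwwwwwwwwaaaaaaaaaaaaauuuuuuuuuuuuuuuuuu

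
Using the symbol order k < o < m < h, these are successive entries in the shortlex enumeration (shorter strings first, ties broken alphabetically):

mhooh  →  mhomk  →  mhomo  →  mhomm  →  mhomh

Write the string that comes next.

Treat mhomh as a base-4 numeral over the given alphabet and add one, carrying through any trailing h's.

mhohk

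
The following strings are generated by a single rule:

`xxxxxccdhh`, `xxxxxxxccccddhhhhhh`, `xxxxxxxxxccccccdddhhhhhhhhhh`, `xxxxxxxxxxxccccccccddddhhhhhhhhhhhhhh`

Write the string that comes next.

Each string has the form x^{2n+3} c^{2n} d^{n} h^{4n-2} (n = 1, 2, …).
For the next term, n = 5, so the run lengths are 13, 10, 5, 18.

xxxxxxxxxxxxxccccccccccdddddhhhhhhhhhhhhhhhhhh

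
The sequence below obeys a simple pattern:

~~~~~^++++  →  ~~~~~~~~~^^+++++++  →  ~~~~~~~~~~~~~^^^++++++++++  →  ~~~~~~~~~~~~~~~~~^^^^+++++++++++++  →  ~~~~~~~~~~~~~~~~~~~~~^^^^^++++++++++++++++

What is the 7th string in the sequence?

Reading off run lengths: ~ runs 5, 9, 13, 17, 21; ^ runs 1, 2, 3, 4, 5; + runs 4, 7, 10, 13, 16 — each is linear in n (n = 1, 2, …).
At n = 7 the blocks have lengths 29, 7, 22.

~~~~~~~~~~~~~~~~~~~~~~~~~~~~~^^^^^^^++++++++++++++++++++++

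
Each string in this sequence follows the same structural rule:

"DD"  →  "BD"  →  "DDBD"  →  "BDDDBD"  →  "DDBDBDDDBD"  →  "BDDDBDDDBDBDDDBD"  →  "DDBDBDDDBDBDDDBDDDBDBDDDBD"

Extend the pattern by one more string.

From term 3 onward, concatenate the second-to-last term with the last: DD·BD = DDBD, BD·DDBD = BDDDBD, …
Continuing: BDDDBDDDBDBDDDBD · DDBDBDDDBDBDDDBDDDBDBDDDBD gives term 8.

BDDDBDDDBDBDDDBDDDBDBDDDBDBDDDBDDDBDBDDDBD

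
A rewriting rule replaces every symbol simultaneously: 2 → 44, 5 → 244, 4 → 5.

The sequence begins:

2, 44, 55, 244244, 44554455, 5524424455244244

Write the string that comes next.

Replace each of the 16 characters of 5524424455244244 in place — 244 244 44 5 5 44 5 5 244 244 44 5 5 44 5 5 — and concatenate.

2442444455445524424444554455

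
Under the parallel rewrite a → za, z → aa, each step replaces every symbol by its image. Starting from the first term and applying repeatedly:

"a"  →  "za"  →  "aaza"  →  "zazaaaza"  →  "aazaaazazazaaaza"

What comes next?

zazaaazazazaaazaaazaaazazazaaaza

Applying the rule to each of the 16 symbols of aazaaazazazaaaza gives the pieces za za aa za za za aa za aa za aa za za za aa za, which concatenate to the answer.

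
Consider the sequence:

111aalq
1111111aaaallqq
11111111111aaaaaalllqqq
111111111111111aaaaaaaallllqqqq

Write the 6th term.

Each string has the form 1^{4n-1} a^{2n} l^{n} q^{n} (n = 1, 2, …).
For term 6, n = 6, so the run lengths are 23, 12, 6, 6.

11111111111111111111111aaaaaaaaaaaallllllqqqqqq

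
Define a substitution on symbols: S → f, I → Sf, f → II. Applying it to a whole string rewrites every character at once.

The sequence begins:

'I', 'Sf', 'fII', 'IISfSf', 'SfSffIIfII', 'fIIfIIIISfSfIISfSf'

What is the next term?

Rewriting the 18 symbols of fIIfIIIISfSfIISfSf one by one yields II Sf Sf II Sf Sf Sf Sf f II f II Sf Sf f II f II; concatenated:

IISfSfIISfSfSfSffIIfIISfSffIIfII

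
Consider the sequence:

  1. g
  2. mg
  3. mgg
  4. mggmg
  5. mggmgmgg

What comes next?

mggmgmggmggmg

This is a Fibonacci-style word recurrence s(k) = s(k−1)·s(k−2): e.g. mg·g = mgg.
So term 6 is mggmgmgg·mggmg.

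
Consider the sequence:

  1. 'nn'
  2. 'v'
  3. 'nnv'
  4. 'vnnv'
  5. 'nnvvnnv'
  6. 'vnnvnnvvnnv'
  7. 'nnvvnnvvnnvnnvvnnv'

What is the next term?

vnnvnnvvnnvnnvvnnvvnnvnnvvnnv

From term 3 onward, concatenate the second-to-last term with the last: nn·v = nnv, v·nnv = vnnv, …
The next term joins vnnvnnvvnnv and nnvvnnvvnnvnnvvnnv.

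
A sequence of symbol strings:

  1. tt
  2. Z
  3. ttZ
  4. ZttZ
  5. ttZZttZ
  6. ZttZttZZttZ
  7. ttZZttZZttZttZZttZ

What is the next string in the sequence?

ZttZttZZttZttZZttZZttZttZZttZ

Each term (from the third on) is the two preceding terms concatenated in order: term 3 = tt·Z = ttZ.
Continuing: ZttZttZZttZ · ttZZttZZttZttZZttZ gives term 8.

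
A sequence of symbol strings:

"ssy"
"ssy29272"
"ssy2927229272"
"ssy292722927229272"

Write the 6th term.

Each term is the previous one with 29272 appended.
From ssy292722927229272, 2 further steps: ssy292722927229272 → ssy29272292722927229272 → (answer).

ssy2927229272292722927229272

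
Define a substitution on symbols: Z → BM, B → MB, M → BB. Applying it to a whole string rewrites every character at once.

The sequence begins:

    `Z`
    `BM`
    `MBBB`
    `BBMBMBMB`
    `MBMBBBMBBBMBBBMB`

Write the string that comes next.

φ(MBMBBBMBBBMBBBMB) expands symbol-by-symbol to BB MB BB MB MB MB BB MB MB MB BB MB MB MB BB MB; joining the 16 pieces gives the next term.

BBMBBBMBMBMBBBMBMBMBBBMBMBMBBBMB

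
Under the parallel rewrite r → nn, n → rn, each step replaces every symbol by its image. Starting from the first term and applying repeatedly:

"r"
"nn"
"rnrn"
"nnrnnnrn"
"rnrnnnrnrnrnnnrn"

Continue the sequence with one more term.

Applying the rule to each of the 16 symbols of rnrnnnrnrnrnnnrn gives the pieces nn rn nn rn rn rn nn rn nn rn nn rn rn rn nn rn, which concatenate to the answer.

nnrnnnrnrnrnnnrnnnrnnnrnrnrnnnrn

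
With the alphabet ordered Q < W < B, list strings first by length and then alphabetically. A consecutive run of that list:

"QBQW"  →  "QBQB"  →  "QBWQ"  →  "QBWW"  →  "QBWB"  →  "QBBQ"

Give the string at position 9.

WQQQ

Continuing the enumeration 3 steps past QBBQ: QBBQ → QBBW → QBBB → (answer).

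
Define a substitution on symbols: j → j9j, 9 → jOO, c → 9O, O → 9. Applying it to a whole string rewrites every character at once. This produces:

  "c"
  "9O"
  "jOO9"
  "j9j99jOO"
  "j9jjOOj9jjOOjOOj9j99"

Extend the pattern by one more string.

Applying the rule to each of the 20 symbols of j9jjOOj9jjOOjOOj9j99 gives the pieces j9j jOO j9j j9j 9 9 j9j jOO j9j j9j 9 9 j9j 9 9 j9j jOO j9j jOO jOO, which concatenate to the answer.

j9jjOOj9jj9j99j9jjOOj9jj9j99j9j99j9jjOOj9jjOOjOO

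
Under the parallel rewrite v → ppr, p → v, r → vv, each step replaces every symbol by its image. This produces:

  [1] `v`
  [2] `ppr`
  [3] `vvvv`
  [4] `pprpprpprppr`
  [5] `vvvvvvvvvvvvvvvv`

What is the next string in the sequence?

Rewriting the 16 symbols of vvvvvvvvvvvvvvvv one by one yields ppr ppr ppr ppr ppr ppr ppr ppr ppr ppr ppr ppr ppr ppr ppr ppr; concatenated:

pprpprpprpprpprpprpprpprpprpprpprpprpprpprpprppr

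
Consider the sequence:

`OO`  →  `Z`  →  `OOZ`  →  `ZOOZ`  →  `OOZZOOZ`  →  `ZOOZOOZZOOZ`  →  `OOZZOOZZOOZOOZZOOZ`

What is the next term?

From term 3 onward, concatenate the second-to-last term with the last: OO·Z = OOZ, Z·OOZ = ZOOZ, …
Continuing: ZOOZOOZZOOZ · OOZZOOZZOOZOOZZOOZ gives term 8.

ZOOZOOZZOOZOOZZOOZZOOZOOZZOOZ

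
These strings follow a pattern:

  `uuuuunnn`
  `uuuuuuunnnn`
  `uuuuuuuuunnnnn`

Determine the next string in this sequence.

Each string has the form u^{2n-1} n^{n}, where the shown terms are n = 3, 4, 5.
Setting n = 6 gives 11, 6 characters in each block.

uuuuuuuuuuunnnnnn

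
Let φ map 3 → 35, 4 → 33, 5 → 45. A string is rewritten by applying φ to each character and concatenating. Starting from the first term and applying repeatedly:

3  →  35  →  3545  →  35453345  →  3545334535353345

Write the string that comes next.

35453345353533453545354535353345

Applying the rule to each of the 16 symbols of 3545334535353345 gives the pieces 35 45 33 45 35 35 33 45 35 45 35 45 35 35 33 45, which concatenate to the answer.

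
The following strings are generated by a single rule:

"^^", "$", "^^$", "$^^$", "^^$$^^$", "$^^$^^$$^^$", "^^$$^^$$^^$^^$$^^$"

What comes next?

$^^$^^$$^^$^^$$^^$$^^$^^$$^^$

Each term (from the third on) is the two preceding terms concatenated in order: term 3 = ^^·$ = ^^$.
Continuing: $^^$^^$$^^$ · ^^$$^^$$^^$^^$$^^$ gives term 8.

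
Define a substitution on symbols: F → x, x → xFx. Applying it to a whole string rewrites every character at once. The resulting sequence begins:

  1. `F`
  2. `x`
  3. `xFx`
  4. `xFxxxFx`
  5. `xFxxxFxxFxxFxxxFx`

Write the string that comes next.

φ(xFxxxFxxFxxFxxxFx) expands symbol-by-symbol to xFx x xFx xFx xFx x xFx xFx x xFx xFx x xFx xFx xFx x xFx; joining the 17 pieces gives the next term.

xFxxxFxxFxxFxxxFxxFxxxFxxFxxxFxxFxxFxxxFx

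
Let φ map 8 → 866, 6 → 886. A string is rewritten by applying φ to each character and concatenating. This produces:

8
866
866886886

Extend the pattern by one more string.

Expanding 866886886: 8→866, 6→886, 6→886, 8→866, 8→866, 6→886, 8→866, 8→866, 6→886. Concatenated: 866 886 886 866 866 886 866 866 886.

866886886866866886866866886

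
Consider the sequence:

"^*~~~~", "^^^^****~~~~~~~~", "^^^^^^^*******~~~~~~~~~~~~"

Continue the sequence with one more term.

Term n consists of 3n-2 ^'s, followed by 3n-2 *'s, followed by 4n ~'s (n = 1, 2, …).
Setting n = 4 gives 10, 10, 16 characters in each block.

^^^^^^^^^^**********~~~~~~~~~~~~~~~~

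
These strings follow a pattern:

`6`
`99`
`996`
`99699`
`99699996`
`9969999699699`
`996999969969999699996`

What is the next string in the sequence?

From term 3 onward, concatenate the last term with the second-to-last: 99·6 = 996, 996·99 = 99699, …
So term 8 is 996999969969999699996·9969999699699.

9969999699699996999969969999699699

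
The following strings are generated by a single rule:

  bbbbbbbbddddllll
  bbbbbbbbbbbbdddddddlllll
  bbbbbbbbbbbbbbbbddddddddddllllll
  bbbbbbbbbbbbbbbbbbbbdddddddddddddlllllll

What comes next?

bbbbbbbbbbbbbbbbbbbbbbbbddddddddddddddddllllllll

The n-th term is 4n b's then 3n-2 d's then n+2 l's, where the shown terms are n = 2, 3, 4, 5.
Setting n = 6 gives 24, 16, 8 characters in each block.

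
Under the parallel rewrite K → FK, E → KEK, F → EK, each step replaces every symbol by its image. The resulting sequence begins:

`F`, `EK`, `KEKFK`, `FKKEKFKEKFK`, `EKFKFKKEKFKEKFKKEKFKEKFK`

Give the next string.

φ(EKFKFKKEKFKEKFKKEKFKEKFK) expands symbol-by-symbol to KEK FK EK FK EK FK FK KEK FK EK FK KEK FK EK FK FK KEK FK EK FK KEK FK EK FK; joining the 24 pieces gives the next term.

KEKFKEKFKEKFKFKKEKFKEKFKKEKFKEKFKFKKEKFKEKFKKEKFKEKFK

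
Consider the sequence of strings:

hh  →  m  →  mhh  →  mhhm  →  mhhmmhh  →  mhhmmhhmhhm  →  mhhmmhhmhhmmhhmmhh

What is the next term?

mhhmmhhmhhmmhhmmhhmhhmmhhmhhm

Each term (from the third on) is the previous term followed by the one before it: term 3 = m·hh = mhh.
So term 8 is mhhmmhhmhhmmhhmmhh·mhhmmhhmhhm.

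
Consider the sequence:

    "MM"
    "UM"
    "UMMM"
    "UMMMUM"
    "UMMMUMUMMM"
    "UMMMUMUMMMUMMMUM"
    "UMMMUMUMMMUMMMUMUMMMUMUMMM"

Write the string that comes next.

UMMMUMUMMMUMMMUMUMMMUMUMMMUMMMUMUMMMUMMMUM

From term 3 onward, concatenate the last term with the second-to-last: UM·MM = UMMM, UMMM·UM = UMMMUM, …
Continuing: UMMMUMUMMMUMMMUMUMMMUMUMMM · UMMMUMUMMMUMMMUM gives term 8.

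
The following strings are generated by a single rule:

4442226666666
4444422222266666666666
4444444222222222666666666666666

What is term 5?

Term n consists of 2n+1 4's, followed by 3n 2's, followed by 4n+3 6's (n = 1, 2, …).
At n = 5 the blocks have lengths 11, 15, 23.

4444444444422222222222222266666666666666666666666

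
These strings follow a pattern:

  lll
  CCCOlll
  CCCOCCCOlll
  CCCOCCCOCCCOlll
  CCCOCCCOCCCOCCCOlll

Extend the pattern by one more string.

Every step adds CCCO at the front: s(k+1) = CCCO·s(k).
One more step from CCCOCCCOCCCOCCCOlll gives the answer.

CCCOCCCOCCCOCCCOCCCOlll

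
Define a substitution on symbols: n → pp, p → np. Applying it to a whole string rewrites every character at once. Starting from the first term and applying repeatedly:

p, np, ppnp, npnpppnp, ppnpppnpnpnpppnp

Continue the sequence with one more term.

φ(ppnpppnpnpnpppnp) expands symbol-by-symbol to np np pp np np np pp np pp np pp np np np pp np; joining the 16 pieces gives the next term.

npnpppnpnpnpppnpppnpppnpnpnpppnp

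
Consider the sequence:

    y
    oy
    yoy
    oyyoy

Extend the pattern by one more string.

yoyoyyoy

Each term (from the third on) is the two preceding terms concatenated in order: term 3 = y·oy = yoy.
Continuing: yoy · oyyoy gives term 5.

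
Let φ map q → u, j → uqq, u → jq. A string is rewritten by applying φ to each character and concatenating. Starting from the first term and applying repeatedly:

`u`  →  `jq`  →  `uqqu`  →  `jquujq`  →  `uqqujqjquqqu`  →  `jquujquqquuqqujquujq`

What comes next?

Applying the rule to each of the 20 symbols of jquujquqquuqqujquujq gives the pieces uqq u jq jq uqq u jq u u jq jq u u jq uqq u jq jq uqq u, which concatenate to the answer.

uqqujqjquqqujquujqjquujquqqujqjquqqu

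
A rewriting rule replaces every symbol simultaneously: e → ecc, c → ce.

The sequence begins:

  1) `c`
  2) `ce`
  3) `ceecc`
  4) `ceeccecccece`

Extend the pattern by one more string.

Rewriting each symbol of ceeccecccece: c→ce, e→ecc, e→ecc, c→ce, c→ce, e→ecc, c→ce, c→ce, c→ce, e→ecc, c→ce, e→ecc, which concatenates to ce ecc ecc ce ce ecc ce ce ce ecc ce ecc.

ceecceccceceecccececeeccceecc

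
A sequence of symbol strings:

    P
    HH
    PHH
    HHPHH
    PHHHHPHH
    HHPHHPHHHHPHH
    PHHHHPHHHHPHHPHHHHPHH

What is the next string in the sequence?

From term 3 onward, concatenate the second-to-last term with the last: P·HH = PHH, HH·PHH = HHPHH, …
So term 8 is HHPHHPHHHHPHH·PHHHHPHHHHPHHPHHHHPHH.

HHPHHPHHHHPHHPHHHHPHHHHPHHPHHHHPHH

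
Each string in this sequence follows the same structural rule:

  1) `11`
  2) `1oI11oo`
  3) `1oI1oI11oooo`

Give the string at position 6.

Every step adds 1oI to the front and oo to the end of the previous string.
From 1oI1oI11oooo, 3 further steps: 1oI1oI11oooo → 1oI1oI1oI11oooooo → 1oI1oI1oI1oI11oooooooo → (answer).

1oI1oI1oI1oI1oI11oooooooooo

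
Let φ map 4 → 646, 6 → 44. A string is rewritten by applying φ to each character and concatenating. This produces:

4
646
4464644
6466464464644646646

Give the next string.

Replace each of the 19 characters of 6466464464644646646 in place — 44 646 44 44 646 44 646 646 44 646 44 646 646 44 646 44 44 646 44 — and concatenate.

44646444464644646646446464464664644646444464644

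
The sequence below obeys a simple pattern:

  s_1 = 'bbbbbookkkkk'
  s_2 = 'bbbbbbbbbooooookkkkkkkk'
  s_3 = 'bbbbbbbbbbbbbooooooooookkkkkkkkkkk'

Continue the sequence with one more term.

bbbbbbbbbbbbbbbbbooooooooooooookkkkkkkkkkkkkk

Each string has the form b^{4n+1} o^{4n-2} k^{3n+2} (n = 1, 2, …).
At n = 4 the blocks have lengths 17, 14, 14.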